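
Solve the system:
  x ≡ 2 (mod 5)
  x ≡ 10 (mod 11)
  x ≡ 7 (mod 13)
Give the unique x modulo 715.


Moduli 5, 11, 13 are pairwise coprime; by CRT there is a unique solution modulo M = 5 · 11 · 13 = 715.
Solve pairwise, accumulating the modulus:
  Start with x ≡ 2 (mod 5).
  Combine with x ≡ 10 (mod 11): since gcd(5, 11) = 1, we get a unique residue mod 55.
    Write x = 2 + 5·t and substitute into x ≡ 10 (mod 11): 5·t ≡ 10 − 2 = 8 (mod 11).
    The inverse of 5 mod 11 is 9 (since 5·9 = 45 = 4·11 + 1), so t ≡ 9·8 = 72 ≡ 6 (mod 11).
    Then x = 2 + 5·6 = 32, valid modulo lcm(5, 11) = 55: x ≡ 32 (mod 55).
  Combine with x ≡ 7 (mod 13): since gcd(55, 13) = 1, we get a unique residue mod 715.
    Write x = 32 + 55·t and substitute into x ≡ 7 (mod 13): 55·t ≡ 7 − 32 = -25 (mod 13).
    Reduce coefficients mod 13: 3·t ≡ 1 (mod 13).
    The inverse of 3 mod 13 is 9 (since 3·9 = 27 = 2·13 + 1), so t ≡ 9·1 = 9 ≡ 9 (mod 13).
    Then x = 32 + 55·9 = 527, valid modulo lcm(55, 13) = 715: x ≡ 527 (mod 715).
Verify: 527 mod 5 = 2 ✓, 527 mod 11 = 10 ✓, 527 mod 13 = 7 ✓.

x ≡ 527 (mod 715).


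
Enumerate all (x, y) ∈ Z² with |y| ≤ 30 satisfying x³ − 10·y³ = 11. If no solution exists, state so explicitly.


The equation is x³ - 10y³ = 11. For fixed y, x³ = 10·y³ + 11, so a solution requires the RHS to be a perfect cube.
Strategy: iterate y from -30 to 30, compute RHS = 10·y³ + 11, and check whether it is a (positive or negative) perfect cube.
Check small values of y:
  y = 0: RHS = 11 is not a perfect cube.
  y = 1: RHS = 21 is not a perfect cube.
  y = -1: RHS = 1 = (1)³ ⇒ x = 1 works.
  y = 2: RHS = 91 is not a perfect cube.
  y = -2: RHS = -69 is not a perfect cube.
  y = 3: RHS = 281 is not a perfect cube.
  y = -3: RHS = -259 is not a perfect cube.
Continuing the search up to |y| = 30 finds no further solutions beyond those listed.
Collected solutions: (1, -1).

Solutions (with |y| ≤ 30): (1, -1).


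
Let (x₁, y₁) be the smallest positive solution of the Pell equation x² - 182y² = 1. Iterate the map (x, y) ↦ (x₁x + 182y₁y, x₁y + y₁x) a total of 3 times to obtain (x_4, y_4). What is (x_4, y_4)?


Step 1: Find the fundamental solution (x₁, y₁) of x² - 182y² = 1.
  Expand √182 as a continued fraction. a₀ = ⌊√182⌋ = 13; iterate m_{k+1} = d_k·a_k − m_k, d_{k+1} = (182 − m_{k+1}²)/d_k, a_{k+1} = ⌊(a₀ + m_{k+1})/d_{k+1}⌋ (starting m₀ = 0, d₀ = 1), with convergents p_k = a_k·p_{k-1} + p_{k-2}, q_k = a_k·q_{k-1} + q_{k-2} (p₋₁ = 1, q₋₁ = 0):
  k = 0: a₀ = 13; p₀/q₀ = 13/1; p₀² − 182·q₀² = 169 − 182 = -13.
  k = 1: m = 13, d = 13, a = ⌊(13 + 13)/13⌋ = 2; p/q = (2·13 + 1)/(2·1 + 0) = 27/2; p² − 182·q² = 729 − 728 = 1.
  The first convergent with p² − 182·q² = 1 gives the fundamental solution (x₁, y₁) = (27, 2).
Step 2: Apply the recurrence (x_{n+1}, y_{n+1}) = (x₁x_n + 182y₁y_n, x₁y_n + y₁x_n) repeatedly.
  From (x_1, y_1) = (27, 2): x_2 = 27·27 + 182·2·2 = 1457; y_2 = 27·2 + 2·27 = 108.
  From (x_2, y_2) = (1457, 108): x_3 = 27·1457 + 182·2·108 = 78651; y_3 = 27·108 + 2·1457 = 5830.
  From (x_3, y_3) = (78651, 5830): x_4 = 27·78651 + 182·2·5830 = 4245697; y_4 = 27·5830 + 2·78651 = 314712.
Step 3: Verify x_4² - 182·y_4² = 18025943015809 - 18025943015808 = 1 (should be 1). ✓

(x_1, y_1) = (27, 2); (x_4, y_4) = (4245697, 314712).


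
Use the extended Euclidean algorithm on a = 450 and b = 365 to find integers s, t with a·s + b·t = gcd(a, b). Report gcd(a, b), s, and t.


Euclidean algorithm on (450, 365) — divide until remainder is 0:
  450 = 1 · 365 + 85
  365 = 4 · 85 + 25
  85 = 3 · 25 + 10
  25 = 2 · 10 + 5
  10 = 2 · 5 + 0
gcd(450, 365) = 5.
Track Bezout coefficients alongside the remainders: start with r₀ = 450 = a·1 + b·0 (s = 1, t = 0) and r₁ = 365 = a·0 + b·1 (s = 0, t = 1); each new remainder r_{k+1} = r_{k-1} − q_k·r_k inherits s_{k+1} = s_{k-1} − q_k·s_k, t_{k+1} = t_{k-1} − q_k·t_k, so r_k = a·s_k + b·t_k at every step:
  q = 1: r = 85, s = 1 − 1·0 = 1, t = 0 − 1·1 = -1  (check: 450·1 + 365·(-1) = 85)
  q = 4: r = 25, s = 0 − 4·1 = -4, t = 1 − 4·(-1) = 5  (check: 450·(-4) + 365·5 = 25)
  q = 3: r = 10, s = 1 − 3·(-4) = 13, t = -1 − 3·5 = -16  (check: 450·13 + 365·(-16) = 10)
  q = 2: r = 5, s = -4 − 2·13 = -30, t = 5 − 2·(-16) = 37  (check: 450·(-30) + 365·37 = 5)
The row with r = 5 (the gcd) gives the Bezout coefficients s = -30, t = 37.
Result: 450 · (-30) + 365 · (37) = 5.

gcd(450, 365) = 5; s = -30, t = 37 (check: 450·(-30) + 365·37 = 5).


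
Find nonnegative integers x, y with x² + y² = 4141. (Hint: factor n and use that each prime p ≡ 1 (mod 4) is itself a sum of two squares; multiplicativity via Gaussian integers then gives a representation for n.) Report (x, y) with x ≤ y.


Step 1: Factor n = 4141 = 41 · 101.
Step 2: Check the mod-4 condition on each prime factor: 41 ≡ 1 (mod 4), exponent 1; 101 ≡ 1 (mod 4), exponent 1.
All primes ≡ 3 (mod 4) appear to even exponent (or don't appear), so by the two-squares theorem n IS expressible as a sum of two squares.
Step 3: Build a representation. Here n = 41 · 101 is a product of primes ≡ 1 (mod 4). Each prime p ≡ 1 (mod 4) is itself a sum of two squares; find a² by testing p − a² for a perfect square:
  41: 41 − 1² = 40, 41 − 2² = 37, 41 − 3² = 32, 41 − 4² = 25 = 5² ⇒ 41 = 4² + 5².
  101: 101 − 1² = 100 = 10² ⇒ 101 = 1² + 10².
  Combine using the Brahmagupta–Fibonacci identity (a² + b²)(c² + d²) = (ac − bd)² + (ad + bc)² = (ac + bd)² + (ad − bc)²:
  41 · 101 = 4141: from (4² + 5²)(1² + 10²), take (4·1 − 5·10, 4·10 + 5·1) = (4 − 50, 40 + 5) = (-46, 45); dropping signs (only squares matter) gives (46, 45); check 46² + 45² = 2116 + 2025 = 4141 ✓.
Step 4: Order so x ≤ y and verify: 45² + 46² = 2025 + 2116 = 4141 = n. ✓

n = 4141 = 45² + 46² (one valid representation with x ≤ y).


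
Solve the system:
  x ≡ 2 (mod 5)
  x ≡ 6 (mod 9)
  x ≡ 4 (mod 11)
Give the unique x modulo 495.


Moduli 5, 9, 11 are pairwise coprime; by CRT there is a unique solution modulo M = 5 · 9 · 11 = 495.
Solve pairwise, accumulating the modulus:
  Start with x ≡ 2 (mod 5).
  Combine with x ≡ 6 (mod 9): since gcd(5, 9) = 1, we get a unique residue mod 45.
    Write x = 2 + 5·t and substitute into x ≡ 6 (mod 9): 5·t ≡ 6 − 2 = 4 (mod 9).
    The inverse of 5 mod 9 is 2 (since 5·2 = 10 = 1·9 + 1), so t ≡ 2·4 = 8 ≡ 8 (mod 9).
    Then x = 2 + 5·8 = 42, valid modulo lcm(5, 9) = 45: x ≡ 42 (mod 45).
  Combine with x ≡ 4 (mod 11): since gcd(45, 11) = 1, we get a unique residue mod 495.
    Write x = 42 + 45·t and substitute into x ≡ 4 (mod 11): 45·t ≡ 4 − 42 = -38 (mod 11).
    Reduce coefficients mod 11: 1·t ≡ 6 (mod 11).
    So t ≡ 6 (mod 11).
    Then x = 42 + 45·6 = 312, valid modulo lcm(45, 11) = 495: x ≡ 312 (mod 495).
Verify: 312 mod 5 = 2 ✓, 312 mod 9 = 6 ✓, 312 mod 11 = 4 ✓.

x ≡ 312 (mod 495).


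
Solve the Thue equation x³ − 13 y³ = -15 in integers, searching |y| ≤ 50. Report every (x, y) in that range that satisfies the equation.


The equation is x³ - 13y³ = -15. For fixed y, x³ = 13·y³ − 15, so a solution requires the RHS to be a perfect cube.
Strategy: iterate y from -50 to 50, compute RHS = 13·y³ − 15, and check whether it is a (positive or negative) perfect cube.
Check small values of y:
  y = 0: RHS = -15 is not a perfect cube.
  y = 1: RHS = -2 is not a perfect cube.
  y = -1: RHS = -28 is not a perfect cube.
  y = 2: RHS = 89 is not a perfect cube.
  y = -2: RHS = -119 is not a perfect cube.
  y = 3: RHS = 336 is not a perfect cube.
  y = -3: RHS = -366 is not a perfect cube.
Continuing the search up to |y| = 50 finds no solutions either.
No (x, y) in the scanned range satisfies the equation.

No integer solutions with |y| ≤ 50.


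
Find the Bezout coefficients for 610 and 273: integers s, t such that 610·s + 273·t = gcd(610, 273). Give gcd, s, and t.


Euclidean algorithm on (610, 273) — divide until remainder is 0:
  610 = 2 · 273 + 64
  273 = 4 · 64 + 17
  64 = 3 · 17 + 13
  17 = 1 · 13 + 4
  13 = 3 · 4 + 1
  4 = 4 · 1 + 0
gcd(610, 273) = 1.
Track Bezout coefficients alongside the remainders: start with r₀ = 610 = a·1 + b·0 (s = 1, t = 0) and r₁ = 273 = a·0 + b·1 (s = 0, t = 1); each new remainder r_{k+1} = r_{k-1} − q_k·r_k inherits s_{k+1} = s_{k-1} − q_k·s_k, t_{k+1} = t_{k-1} − q_k·t_k, so r_k = a·s_k + b·t_k at every step:
  q = 2: r = 64, s = 1 − 2·0 = 1, t = 0 − 2·1 = -2  (check: 610·1 + 273·(-2) = 64)
  q = 4: r = 17, s = 0 − 4·1 = -4, t = 1 − 4·(-2) = 9  (check: 610·(-4) + 273·9 = 17)
  q = 3: r = 13, s = 1 − 3·(-4) = 13, t = -2 − 3·9 = -29  (check: 610·13 + 273·(-29) = 13)
  q = 1: r = 4, s = -4 − 1·13 = -17, t = 9 − 1·(-29) = 38  (check: 610·(-17) + 273·38 = 4)
  q = 3: r = 1, s = 13 − 3·(-17) = 64, t = -29 − 3·38 = -143  (check: 610·64 + 273·(-143) = 1)
The row with r = 1 (the gcd) gives the Bezout coefficients s = 64, t = -143.
Result: 610 · (64) + 273 · (-143) = 1.

gcd(610, 273) = 1; s = 64, t = -143 (check: 610·64 + 273·(-143) = 1).


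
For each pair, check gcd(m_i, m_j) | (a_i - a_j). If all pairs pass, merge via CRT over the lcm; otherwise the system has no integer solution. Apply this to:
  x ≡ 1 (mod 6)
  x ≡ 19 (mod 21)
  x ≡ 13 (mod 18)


Moduli 6, 21, 18 are not pairwise coprime, so CRT works modulo lcm(m_i) when all pairwise compatibility conditions hold.
Pairwise compatibility: gcd(m_i, m_j) must divide a_i - a_j for every pair.
Merge one congruence at a time:
  Start: x ≡ 1 (mod 6).
  Combine with x ≡ 19 (mod 21): gcd(6, 21) = 3; 19 - 1 = 18, which IS divisible by 3, so compatible.
    Write x = 1 + 6·t and substitute into x ≡ 19 (mod 21): 6·t ≡ 19 − 1 = 18 (mod 21).
    Divide the congruence (and modulus) by g = 3: 2·t ≡ 6 (mod 7).
    The inverse of 2 mod 7 is 4 (since 2·4 = 8 = 1·7 + 1), so t ≡ 4·6 = 24 ≡ 3 (mod 7).
    Then x = 1 + 6·3 = 19, valid modulo lcm(6, 21) = 42: x ≡ 19 (mod 42).
  Combine with x ≡ 13 (mod 18): gcd(42, 18) = 6; 13 - 19 = -6, which IS divisible by 6, so compatible.
    Write x = 19 + 42·t and substitute into x ≡ 13 (mod 18): 42·t ≡ 13 − 19 = -6 (mod 18).
    Divide the congruence (and modulus) by g = 6: 7·t ≡ -1 (mod 3).
    Reduce coefficients mod 3: 1·t ≡ 2 (mod 3).
    So t ≡ 2 (mod 3).
    Then x = 19 + 42·2 = 103, valid modulo lcm(42, 18) = 126: x ≡ 103 (mod 126).
Verify: 103 mod 6 = 1, 103 mod 21 = 19, 103 mod 18 = 13.

x ≡ 103 (mod 126).


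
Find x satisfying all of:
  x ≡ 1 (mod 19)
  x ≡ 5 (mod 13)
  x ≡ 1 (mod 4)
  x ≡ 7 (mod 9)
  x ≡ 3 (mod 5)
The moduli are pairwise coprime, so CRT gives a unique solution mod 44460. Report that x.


Product of moduli M = 19 · 13 · 4 · 9 · 5 = 44460.
Merge one congruence at a time:
  Start: x ≡ 1 (mod 19).
  Combine with x ≡ 5 (mod 13); new modulus lcm = 247.
    Write x = 1 + 19·t and substitute into x ≡ 5 (mod 13): 19·t ≡ 5 − 1 = 4 (mod 13).
    Reduce coefficients mod 13: 6·t ≡ 4 (mod 13).
    The inverse of 6 mod 13 is 11 (since 6·11 = 66 = 5·13 + 1), so t ≡ 11·4 = 44 ≡ 5 (mod 13).
    Then x = 1 + 19·5 = 96, valid modulo lcm(19, 13) = 247: x ≡ 96 (mod 247).
  Combine with x ≡ 1 (mod 4); new modulus lcm = 988.
    Write x = 96 + 247·t and substitute into x ≡ 1 (mod 4): 247·t ≡ 1 − 96 = -95 (mod 4).
    Reduce coefficients mod 4: 3·t ≡ 1 (mod 4).
    The inverse of 3 mod 4 is 3 (since 3·3 = 9 = 2·4 + 1), so t ≡ 3·1 = 3 ≡ 3 (mod 4).
    Then x = 96 + 247·3 = 837, valid modulo lcm(247, 4) = 988: x ≡ 837 (mod 988).
  Combine with x ≡ 7 (mod 9); new modulus lcm = 8892.
    Write x = 837 + 988·t and substitute into x ≡ 7 (mod 9): 988·t ≡ 7 − 837 = -830 (mod 9).
    Reduce coefficients mod 9: 7·t ≡ 7 (mod 9).
    The inverse of 7 mod 9 is 4 (since 7·4 = 28 = 3·9 + 1), so t ≡ 4·7 = 28 ≡ 1 (mod 9).
    Then x = 837 + 988·1 = 1825, valid modulo lcm(988, 9) = 8892: x ≡ 1825 (mod 8892).
  Combine with x ≡ 3 (mod 5); new modulus lcm = 44460.
    Write x = 1825 + 8892·t and substitute into x ≡ 3 (mod 5): 8892·t ≡ 3 − 1825 = -1822 (mod 5).
    Reduce coefficients mod 5: 2·t ≡ 3 (mod 5).
    The inverse of 2 mod 5 is 3 (since 2·3 = 6 = 1·5 + 1), so t ≡ 3·3 = 9 ≡ 4 (mod 5).
    Then x = 1825 + 8892·4 = 37393, valid modulo lcm(8892, 5) = 44460: x ≡ 37393 (mod 44460).
Verify against each original: 37393 mod 19 = 1, 37393 mod 13 = 5, 37393 mod 4 = 1, 37393 mod 9 = 7, 37393 mod 5 = 3.

x ≡ 37393 (mod 44460).


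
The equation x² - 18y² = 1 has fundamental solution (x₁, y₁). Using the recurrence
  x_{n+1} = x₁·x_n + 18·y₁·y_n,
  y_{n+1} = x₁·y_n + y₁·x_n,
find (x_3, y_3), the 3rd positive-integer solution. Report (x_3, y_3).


Step 1: Find the fundamental solution (x₁, y₁) of x² - 18y² = 1.
  Expand √18 as a continued fraction. a₀ = ⌊√18⌋ = 4; iterate m_{k+1} = d_k·a_k − m_k, d_{k+1} = (18 − m_{k+1}²)/d_k, a_{k+1} = ⌊(a₀ + m_{k+1})/d_{k+1}⌋ (starting m₀ = 0, d₀ = 1), with convergents p_k = a_k·p_{k-1} + p_{k-2}, q_k = a_k·q_{k-1} + q_{k-2} (p₋₁ = 1, q₋₁ = 0):
  k = 0: a₀ = 4; p₀/q₀ = 4/1; p₀² − 18·q₀² = 16 − 18 = -2.
  k = 1: m = 4, d = 2, a = ⌊(4 + 4)/2⌋ = 4; p/q = (4·4 + 1)/(4·1 + 0) = 17/4; p² − 18·q² = 289 − 288 = 1.
  The first convergent with p² − 18·q² = 1 gives the fundamental solution (x₁, y₁) = (17, 4).
Step 2: Apply the recurrence (x_{n+1}, y_{n+1}) = (x₁x_n + 18y₁y_n, x₁y_n + y₁x_n) repeatedly.
  From (x_1, y_1) = (17, 4): x_2 = 17·17 + 18·4·4 = 577; y_2 = 17·4 + 4·17 = 136.
  From (x_2, y_2) = (577, 136): x_3 = 17·577 + 18·4·136 = 19601; y_3 = 17·136 + 4·577 = 4620.
Step 3: Verify x_3² - 18·y_3² = 384199201 - 384199200 = 1 (should be 1). ✓

(x_1, y_1) = (17, 4); (x_3, y_3) = (19601, 4620).


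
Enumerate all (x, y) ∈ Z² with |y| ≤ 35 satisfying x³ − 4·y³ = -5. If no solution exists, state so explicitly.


The equation is x³ - 4y³ = -5. For fixed y, x³ = 4·y³ − 5, so a solution requires the RHS to be a perfect cube.
Strategy: iterate y from -35 to 35, compute RHS = 4·y³ − 5, and check whether it is a (positive or negative) perfect cube.
Check small values of y:
  y = 0: RHS = -5 is not a perfect cube.
  y = 1: RHS = -1 = (-1)³ ⇒ x = -1 works.
  y = -1: RHS = -9 is not a perfect cube.
  y = 2: RHS = 27 = (3)³ ⇒ x = 3 works.
  y = -2: RHS = -37 is not a perfect cube.
  y = 3: RHS = 103 is not a perfect cube.
  y = -3: RHS = -113 is not a perfect cube.
Continuing the search up to |y| = 35 finds no further solutions beyond those listed.
Collected solutions: (-1, 1), (3, 2).

Solutions (with |y| ≤ 35): (-1, 1), (3, 2).


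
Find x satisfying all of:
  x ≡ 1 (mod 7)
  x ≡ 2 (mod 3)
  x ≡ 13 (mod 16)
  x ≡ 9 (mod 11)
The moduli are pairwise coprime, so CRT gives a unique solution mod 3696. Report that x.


Product of moduli M = 7 · 3 · 16 · 11 = 3696.
Merge one congruence at a time:
  Start: x ≡ 1 (mod 7).
  Combine with x ≡ 2 (mod 3); new modulus lcm = 21.
    Write x = 1 + 7·t and substitute into x ≡ 2 (mod 3): 7·t ≡ 2 − 1 = 1 (mod 3).
    Reduce coefficients mod 3: 1·t ≡ 1 (mod 3).
    So t ≡ 1 (mod 3).
    Then x = 1 + 7·1 = 8, valid modulo lcm(7, 3) = 21: x ≡ 8 (mod 21).
  Combine with x ≡ 13 (mod 16); new modulus lcm = 336.
    Write x = 8 + 21·t and substitute into x ≡ 13 (mod 16): 21·t ≡ 13 − 8 = 5 (mod 16).
    Reduce coefficients mod 16: 5·t ≡ 5 (mod 16).
    The inverse of 5 mod 16 is 13 (since 5·13 = 65 = 4·16 + 1), so t ≡ 13·5 = 65 ≡ 1 (mod 16).
    Then x = 8 + 21·1 = 29, valid modulo lcm(21, 16) = 336: x ≡ 29 (mod 336).
  Combine with x ≡ 9 (mod 11); new modulus lcm = 3696.
    Write x = 29 + 336·t and substitute into x ≡ 9 (mod 11): 336·t ≡ 9 − 29 = -20 (mod 11).
    Reduce coefficients mod 11: 6·t ≡ 2 (mod 11).
    The inverse of 6 mod 11 is 2 (since 6·2 = 12 = 1·11 + 1), so t ≡ 2·2 = 4 ≡ 4 (mod 11).
    Then x = 29 + 336·4 = 1373, valid modulo lcm(336, 11) = 3696: x ≡ 1373 (mod 3696).
Verify against each original: 1373 mod 7 = 1, 1373 mod 3 = 2, 1373 mod 16 = 13, 1373 mod 11 = 9.

x ≡ 1373 (mod 3696).


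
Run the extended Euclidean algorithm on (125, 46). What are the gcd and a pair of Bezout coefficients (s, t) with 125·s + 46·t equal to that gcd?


Euclidean algorithm on (125, 46) — divide until remainder is 0:
  125 = 2 · 46 + 33
  46 = 1 · 33 + 13
  33 = 2 · 13 + 7
  13 = 1 · 7 + 6
  7 = 1 · 6 + 1
  6 = 6 · 1 + 0
gcd(125, 46) = 1.
Track Bezout coefficients alongside the remainders: start with r₀ = 125 = a·1 + b·0 (s = 1, t = 0) and r₁ = 46 = a·0 + b·1 (s = 0, t = 1); each new remainder r_{k+1} = r_{k-1} − q_k·r_k inherits s_{k+1} = s_{k-1} − q_k·s_k, t_{k+1} = t_{k-1} − q_k·t_k, so r_k = a·s_k + b·t_k at every step:
  q = 2: r = 33, s = 1 − 2·0 = 1, t = 0 − 2·1 = -2  (check: 125·1 + 46·(-2) = 33)
  q = 1: r = 13, s = 0 − 1·1 = -1, t = 1 − 1·(-2) = 3  (check: 125·(-1) + 46·3 = 13)
  q = 2: r = 7, s = 1 − 2·(-1) = 3, t = -2 − 2·3 = -8  (check: 125·3 + 46·(-8) = 7)
  q = 1: r = 6, s = -1 − 1·3 = -4, t = 3 − 1·(-8) = 11  (check: 125·(-4) + 46·11 = 6)
  q = 1: r = 1, s = 3 − 1·(-4) = 7, t = -8 − 1·11 = -19  (check: 125·7 + 46·(-19) = 1)
The row with r = 1 (the gcd) gives the Bezout coefficients s = 7, t = -19.
Result: 125 · (7) + 46 · (-19) = 1.

gcd(125, 46) = 1; s = 7, t = -19 (check: 125·7 + 46·(-19) = 1).


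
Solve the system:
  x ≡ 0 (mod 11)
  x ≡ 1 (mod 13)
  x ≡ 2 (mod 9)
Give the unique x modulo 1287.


Moduli 11, 13, 9 are pairwise coprime; by CRT there is a unique solution modulo M = 11 · 13 · 9 = 1287.
Solve pairwise, accumulating the modulus:
  Start with x ≡ 0 (mod 11).
  Combine with x ≡ 1 (mod 13): since gcd(11, 13) = 1, we get a unique residue mod 143.
    Write x = 0 + 11·t and substitute into x ≡ 1 (mod 13): 11·t ≡ 1 − 0 = 1 (mod 13).
    The inverse of 11 mod 13 is 6 (since 11·6 = 66 = 5·13 + 1), so t ≡ 6·1 = 6 ≡ 6 (mod 13).
    Then x = 0 + 11·6 = 66, valid modulo lcm(11, 13) = 143: x ≡ 66 (mod 143).
  Combine with x ≡ 2 (mod 9): since gcd(143, 9) = 1, we get a unique residue mod 1287.
    Write x = 66 + 143·t and substitute into x ≡ 2 (mod 9): 143·t ≡ 2 − 66 = -64 (mod 9).
    Reduce coefficients mod 9: 8·t ≡ 8 (mod 9).
    The inverse of 8 mod 9 is 8 (since 8·8 = 64 = 7·9 + 1), so t ≡ 8·8 = 64 ≡ 1 (mod 9).
    Then x = 66 + 143·1 = 209, valid modulo lcm(143, 9) = 1287: x ≡ 209 (mod 1287).
Verify: 209 mod 11 = 0 ✓, 209 mod 13 = 1 ✓, 209 mod 9 = 2 ✓.

x ≡ 209 (mod 1287).


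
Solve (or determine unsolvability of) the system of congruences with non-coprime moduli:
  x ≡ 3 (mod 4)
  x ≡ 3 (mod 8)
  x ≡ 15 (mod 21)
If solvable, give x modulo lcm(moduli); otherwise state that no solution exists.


Moduli 4, 8, 21 are not pairwise coprime, so CRT works modulo lcm(m_i) when all pairwise compatibility conditions hold.
Pairwise compatibility: gcd(m_i, m_j) must divide a_i - a_j for every pair.
Merge one congruence at a time:
  Start: x ≡ 3 (mod 4).
  Combine with x ≡ 3 (mod 8): gcd(4, 8) = 4; 3 - 3 = 0, which IS divisible by 4, so compatible.
    Write x = 3 + 4·t and substitute into x ≡ 3 (mod 8): 4·t ≡ 3 − 3 = 0 (mod 8).
    Divide the congruence (and modulus) by g = 4: 1·t ≡ 0 (mod 2).
    So t ≡ 0 (mod 2).
    Then x = 3 + 4·0 = 3, valid modulo lcm(4, 8) = 8: x ≡ 3 (mod 8).
  Combine with x ≡ 15 (mod 21): gcd(8, 21) = 1; 15 - 3 = 12, which IS divisible by 1, so compatible.
    Write x = 3 + 8·t and substitute into x ≡ 15 (mod 21): 8·t ≡ 15 − 3 = 12 (mod 21).
    The inverse of 8 mod 21 is 8 (since 8·8 = 64 = 3·21 + 1), so t ≡ 8·12 = 96 ≡ 12 (mod 21).
    Then x = 3 + 8·12 = 99, valid modulo lcm(8, 21) = 168: x ≡ 99 (mod 168).
Verify: 99 mod 4 = 3, 99 mod 8 = 3, 99 mod 21 = 15.

x ≡ 99 (mod 168).


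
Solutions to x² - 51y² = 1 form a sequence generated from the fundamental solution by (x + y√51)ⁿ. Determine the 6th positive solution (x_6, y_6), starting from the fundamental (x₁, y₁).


Step 1: Find the fundamental solution (x₁, y₁) of x² - 51y² = 1.
  Expand √51 as a continued fraction. a₀ = ⌊√51⌋ = 7; iterate m_{k+1} = d_k·a_k − m_k, d_{k+1} = (51 − m_{k+1}²)/d_k, a_{k+1} = ⌊(a₀ + m_{k+1})/d_{k+1}⌋ (starting m₀ = 0, d₀ = 1), with convergents p_k = a_k·p_{k-1} + p_{k-2}, q_k = a_k·q_{k-1} + q_{k-2} (p₋₁ = 1, q₋₁ = 0):
  k = 0: a₀ = 7; p₀/q₀ = 7/1; p₀² − 51·q₀² = 49 − 51 = -2.
  k = 1: m = 7, d = 2, a = ⌊(7 + 7)/2⌋ = 7; p/q = (7·7 + 1)/(7·1 + 0) = 50/7; p² − 51·q² = 2500 − 2499 = 1.
  The first convergent with p² − 51·q² = 1 gives the fundamental solution (x₁, y₁) = (50, 7).
Step 2: Apply the recurrence (x_{n+1}, y_{n+1}) = (x₁x_n + 51y₁y_n, x₁y_n + y₁x_n) repeatedly.
  From (x_1, y_1) = (50, 7): x_2 = 50·50 + 51·7·7 = 4999; y_2 = 50·7 + 7·50 = 700.
  From (x_2, y_2) = (4999, 700): x_3 = 50·4999 + 51·7·700 = 499850; y_3 = 50·700 + 7·4999 = 69993.
  From (x_3, y_3) = (499850, 69993): x_4 = 50·499850 + 51·7·69993 = 49980001; y_4 = 50·69993 + 7·499850 = 6998600.
  From (x_4, y_4) = (49980001, 6998600): x_5 = 50·49980001 + 51·7·6998600 = 4997500250; y_5 = 50·6998600 + 7·49980001 = 699790007.
  From (x_5, y_5) = (4997500250, 699790007): x_6 = 50·4997500250 + 51·7·699790007 = 499700044999; y_6 = 50·699790007 + 7·4997500250 = 69972002100.
Step 3: Verify x_6² - 51·y_6² = 249700134972002624910001 - 249700134972002624910000 = 1 (should be 1). ✓

(x_1, y_1) = (50, 7); (x_6, y_6) = (499700044999, 69972002100).


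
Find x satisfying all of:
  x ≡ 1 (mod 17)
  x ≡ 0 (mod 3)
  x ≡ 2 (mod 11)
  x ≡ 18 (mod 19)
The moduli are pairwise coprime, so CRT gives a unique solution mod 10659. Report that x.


Product of moduli M = 17 · 3 · 11 · 19 = 10659.
Merge one congruence at a time:
  Start: x ≡ 1 (mod 17).
  Combine with x ≡ 0 (mod 3); new modulus lcm = 51.
    Write x = 1 + 17·t and substitute into x ≡ 0 (mod 3): 17·t ≡ 0 − 1 = -1 (mod 3).
    Reduce coefficients mod 3: 2·t ≡ 2 (mod 3).
    The inverse of 2 mod 3 is 2 (since 2·2 = 4 = 1·3 + 1), so t ≡ 2·2 = 4 ≡ 1 (mod 3).
    Then x = 1 + 17·1 = 18, valid modulo lcm(17, 3) = 51: x ≡ 18 (mod 51).
  Combine with x ≡ 2 (mod 11); new modulus lcm = 561.
    Write x = 18 + 51·t and substitute into x ≡ 2 (mod 11): 51·t ≡ 2 − 18 = -16 (mod 11).
    Reduce coefficients mod 11: 7·t ≡ 6 (mod 11).
    The inverse of 7 mod 11 is 8 (since 7·8 = 56 = 5·11 + 1), so t ≡ 8·6 = 48 ≡ 4 (mod 11).
    Then x = 18 + 51·4 = 222, valid modulo lcm(51, 11) = 561: x ≡ 222 (mod 561).
  Combine with x ≡ 18 (mod 19); new modulus lcm = 10659.
    Write x = 222 + 561·t and substitute into x ≡ 18 (mod 19): 561·t ≡ 18 − 222 = -204 (mod 19).
    Reduce coefficients mod 19: 10·t ≡ 5 (mod 19).
    The inverse of 10 mod 19 is 2 (since 10·2 = 20 = 1·19 + 1), so t ≡ 2·5 = 10 ≡ 10 (mod 19).
    Then x = 222 + 561·10 = 5832, valid modulo lcm(561, 19) = 10659: x ≡ 5832 (mod 10659).
Verify against each original: 5832 mod 17 = 1, 5832 mod 3 = 0, 5832 mod 11 = 2, 5832 mod 19 = 18.

x ≡ 5832 (mod 10659).


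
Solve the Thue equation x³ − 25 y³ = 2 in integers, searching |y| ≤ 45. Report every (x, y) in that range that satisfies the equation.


The equation is x³ - 25y³ = 2. For fixed y, x³ = 25·y³ + 2, so a solution requires the RHS to be a perfect cube.
Strategy: iterate y from -45 to 45, compute RHS = 25·y³ + 2, and check whether it is a (positive or negative) perfect cube.
Check small values of y:
  y = 0: RHS = 2 is not a perfect cube.
  y = 1: RHS = 27 = (3)³ ⇒ x = 3 works.
  y = -1: RHS = -23 is not a perfect cube.
  y = 2: RHS = 202 is not a perfect cube.
  y = -2: RHS = -198 is not a perfect cube.
  y = 3: RHS = 677 is not a perfect cube.
  y = -3: RHS = -673 is not a perfect cube.
Continuing the search up to |y| = 45 finds no further solutions beyond those listed.
Collected solutions: (3, 1).

Solutions (with |y| ≤ 45): (3, 1).


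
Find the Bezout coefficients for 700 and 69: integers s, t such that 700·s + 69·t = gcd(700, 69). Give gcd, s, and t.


Euclidean algorithm on (700, 69) — divide until remainder is 0:
  700 = 10 · 69 + 10
  69 = 6 · 10 + 9
  10 = 1 · 9 + 1
  9 = 9 · 1 + 0
gcd(700, 69) = 1.
Track Bezout coefficients alongside the remainders: start with r₀ = 700 = a·1 + b·0 (s = 1, t = 0) and r₁ = 69 = a·0 + b·1 (s = 0, t = 1); each new remainder r_{k+1} = r_{k-1} − q_k·r_k inherits s_{k+1} = s_{k-1} − q_k·s_k, t_{k+1} = t_{k-1} − q_k·t_k, so r_k = a·s_k + b·t_k at every step:
  q = 10: r = 10, s = 1 − 10·0 = 1, t = 0 − 10·1 = -10  (check: 700·1 + 69·(-10) = 10)
  q = 6: r = 9, s = 0 − 6·1 = -6, t = 1 − 6·(-10) = 61  (check: 700·(-6) + 69·61 = 9)
  q = 1: r = 1, s = 1 − 1·(-6) = 7, t = -10 − 1·61 = -71  (check: 700·7 + 69·(-71) = 1)
The row with r = 1 (the gcd) gives the Bezout coefficients s = 7, t = -71.
Result: 700 · (7) + 69 · (-71) = 1.

gcd(700, 69) = 1; s = 7, t = -71 (check: 700·7 + 69·(-71) = 1).


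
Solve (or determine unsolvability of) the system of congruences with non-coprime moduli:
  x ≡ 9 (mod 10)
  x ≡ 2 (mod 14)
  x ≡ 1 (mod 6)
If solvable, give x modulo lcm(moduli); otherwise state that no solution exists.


Moduli 10, 14, 6 are not pairwise coprime, so CRT works modulo lcm(m_i) when all pairwise compatibility conditions hold.
Pairwise compatibility: gcd(m_i, m_j) must divide a_i - a_j for every pair.
Merge one congruence at a time:
  Start: x ≡ 9 (mod 10).
  Combine with x ≡ 2 (mod 14): gcd(10, 14) = 2, and 2 - 9 = -7 is NOT divisible by 2.
    ⇒ system is inconsistent (no integer solution).

No solution (the system is inconsistent).


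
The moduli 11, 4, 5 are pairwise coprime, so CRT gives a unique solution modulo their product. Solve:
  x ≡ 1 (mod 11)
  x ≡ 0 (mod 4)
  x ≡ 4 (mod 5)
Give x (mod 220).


Moduli 11, 4, 5 are pairwise coprime; by CRT there is a unique solution modulo M = 11 · 4 · 5 = 220.
Solve pairwise, accumulating the modulus:
  Start with x ≡ 1 (mod 11).
  Combine with x ≡ 0 (mod 4): since gcd(11, 4) = 1, we get a unique residue mod 44.
    Write x = 1 + 11·t and substitute into x ≡ 0 (mod 4): 11·t ≡ 0 − 1 = -1 (mod 4).
    Reduce coefficients mod 4: 3·t ≡ 3 (mod 4).
    The inverse of 3 mod 4 is 3 (since 3·3 = 9 = 2·4 + 1), so t ≡ 3·3 = 9 ≡ 1 (mod 4).
    Then x = 1 + 11·1 = 12, valid modulo lcm(11, 4) = 44: x ≡ 12 (mod 44).
  Combine with x ≡ 4 (mod 5): since gcd(44, 5) = 1, we get a unique residue mod 220.
    Write x = 12 + 44·t and substitute into x ≡ 4 (mod 5): 44·t ≡ 4 − 12 = -8 (mod 5).
    Reduce coefficients mod 5: 4·t ≡ 2 (mod 5).
    The inverse of 4 mod 5 is 4 (since 4·4 = 16 = 3·5 + 1), so t ≡ 4·2 = 8 ≡ 3 (mod 5).
    Then x = 12 + 44·3 = 144, valid modulo lcm(44, 5) = 220: x ≡ 144 (mod 220).
Verify: 144 mod 11 = 1 ✓, 144 mod 4 = 0 ✓, 144 mod 5 = 4 ✓.

x ≡ 144 (mod 220).


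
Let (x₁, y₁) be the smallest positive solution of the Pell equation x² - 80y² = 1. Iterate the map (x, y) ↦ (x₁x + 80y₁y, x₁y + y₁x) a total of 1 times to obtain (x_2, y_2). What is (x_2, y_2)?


Step 1: Find the fundamental solution (x₁, y₁) of x² - 80y² = 1.
  Expand √80 as a continued fraction. a₀ = ⌊√80⌋ = 8; iterate m_{k+1} = d_k·a_k − m_k, d_{k+1} = (80 − m_{k+1}²)/d_k, a_{k+1} = ⌊(a₀ + m_{k+1})/d_{k+1}⌋ (starting m₀ = 0, d₀ = 1), with convergents p_k = a_k·p_{k-1} + p_{k-2}, q_k = a_k·q_{k-1} + q_{k-2} (p₋₁ = 1, q₋₁ = 0):
  k = 0: a₀ = 8; p₀/q₀ = 8/1; p₀² − 80·q₀² = 64 − 80 = -16.
  k = 1: m = 8, d = 16, a = ⌊(8 + 8)/16⌋ = 1; p/q = (1·8 + 1)/(1·1 + 0) = 9/1; p² − 80·q² = 81 − 80 = 1.
  The first convergent with p² − 80·q² = 1 gives the fundamental solution (x₁, y₁) = (9, 1).
Step 2: Apply the recurrence (x_{n+1}, y_{n+1}) = (x₁x_n + 80y₁y_n, x₁y_n + y₁x_n) repeatedly.
  From (x_1, y_1) = (9, 1): x_2 = 9·9 + 80·1·1 = 161; y_2 = 9·1 + 1·9 = 18.
Step 3: Verify x_2² - 80·y_2² = 25921 - 25920 = 1 (should be 1). ✓

(x_1, y_1) = (9, 1); (x_2, y_2) = (161, 18).


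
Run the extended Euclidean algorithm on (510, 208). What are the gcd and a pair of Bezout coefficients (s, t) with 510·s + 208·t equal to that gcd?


Euclidean algorithm on (510, 208) — divide until remainder is 0:
  510 = 2 · 208 + 94
  208 = 2 · 94 + 20
  94 = 4 · 20 + 14
  20 = 1 · 14 + 6
  14 = 2 · 6 + 2
  6 = 3 · 2 + 0
gcd(510, 208) = 2.
Track Bezout coefficients alongside the remainders: start with r₀ = 510 = a·1 + b·0 (s = 1, t = 0) and r₁ = 208 = a·0 + b·1 (s = 0, t = 1); each new remainder r_{k+1} = r_{k-1} − q_k·r_k inherits s_{k+1} = s_{k-1} − q_k·s_k, t_{k+1} = t_{k-1} − q_k·t_k, so r_k = a·s_k + b·t_k at every step:
  q = 2: r = 94, s = 1 − 2·0 = 1, t = 0 − 2·1 = -2  (check: 510·1 + 208·(-2) = 94)
  q = 2: r = 20, s = 0 − 2·1 = -2, t = 1 − 2·(-2) = 5  (check: 510·(-2) + 208·5 = 20)
  q = 4: r = 14, s = 1 − 4·(-2) = 9, t = -2 − 4·5 = -22  (check: 510·9 + 208·(-22) = 14)
  q = 1: r = 6, s = -2 − 1·9 = -11, t = 5 − 1·(-22) = 27  (check: 510·(-11) + 208·27 = 6)
  q = 2: r = 2, s = 9 − 2·(-11) = 31, t = -22 − 2·27 = -76  (check: 510·31 + 208·(-76) = 2)
The row with r = 2 (the gcd) gives the Bezout coefficients s = 31, t = -76.
Result: 510 · (31) + 208 · (-76) = 2.

gcd(510, 208) = 2; s = 31, t = -76 (check: 510·31 + 208·(-76) = 2).


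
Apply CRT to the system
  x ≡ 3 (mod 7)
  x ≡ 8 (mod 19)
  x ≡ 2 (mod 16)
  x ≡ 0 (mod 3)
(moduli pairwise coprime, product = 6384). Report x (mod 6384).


Product of moduli M = 7 · 19 · 16 · 3 = 6384.
Merge one congruence at a time:
  Start: x ≡ 3 (mod 7).
  Combine with x ≡ 8 (mod 19); new modulus lcm = 133.
    Write x = 3 + 7·t and substitute into x ≡ 8 (mod 19): 7·t ≡ 8 − 3 = 5 (mod 19).
    The inverse of 7 mod 19 is 11 (since 7·11 = 77 = 4·19 + 1), so t ≡ 11·5 = 55 ≡ 17 (mod 19).
    Then x = 3 + 7·17 = 122, valid modulo lcm(7, 19) = 133: x ≡ 122 (mod 133).
  Combine with x ≡ 2 (mod 16); new modulus lcm = 2128.
    Write x = 122 + 133·t and substitute into x ≡ 2 (mod 16): 133·t ≡ 2 − 122 = -120 (mod 16).
    Reduce coefficients mod 16: 5·t ≡ 8 (mod 16).
    The inverse of 5 mod 16 is 13 (since 5·13 = 65 = 4·16 + 1), so t ≡ 13·8 = 104 ≡ 8 (mod 16).
    Then x = 122 + 133·8 = 1186, valid modulo lcm(133, 16) = 2128: x ≡ 1186 (mod 2128).
  Combine with x ≡ 0 (mod 3); new modulus lcm = 6384.
    Write x = 1186 + 2128·t and substitute into x ≡ 0 (mod 3): 2128·t ≡ 0 − 1186 = -1186 (mod 3).
    Reduce coefficients mod 3: 1·t ≡ 2 (mod 3).
    So t ≡ 2 (mod 3).
    Then x = 1186 + 2128·2 = 5442, valid modulo lcm(2128, 3) = 6384: x ≡ 5442 (mod 6384).
Verify against each original: 5442 mod 7 = 3, 5442 mod 19 = 8, 5442 mod 16 = 2, 5442 mod 3 = 0.

x ≡ 5442 (mod 6384).


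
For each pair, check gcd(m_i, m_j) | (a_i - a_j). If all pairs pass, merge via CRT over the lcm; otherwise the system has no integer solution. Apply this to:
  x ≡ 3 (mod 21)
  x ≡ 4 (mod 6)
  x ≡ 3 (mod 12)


Moduli 21, 6, 12 are not pairwise coprime, so CRT works modulo lcm(m_i) when all pairwise compatibility conditions hold.
Pairwise compatibility: gcd(m_i, m_j) must divide a_i - a_j for every pair.
Merge one congruence at a time:
  Start: x ≡ 3 (mod 21).
  Combine with x ≡ 4 (mod 6): gcd(21, 6) = 3, and 4 - 3 = 1 is NOT divisible by 3.
    ⇒ system is inconsistent (no integer solution).

No solution (the system is inconsistent).


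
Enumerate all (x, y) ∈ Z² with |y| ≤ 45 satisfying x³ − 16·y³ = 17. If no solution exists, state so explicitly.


The equation is x³ - 16y³ = 17. For fixed y, x³ = 16·y³ + 17, so a solution requires the RHS to be a perfect cube.
Strategy: iterate y from -45 to 45, compute RHS = 16·y³ + 17, and check whether it is a (positive or negative) perfect cube.
Check small values of y:
  y = 0: RHS = 17 is not a perfect cube.
  y = 1: RHS = 33 is not a perfect cube.
  y = -1: RHS = 1 = (1)³ ⇒ x = 1 works.
  y = 2: RHS = 145 is not a perfect cube.
  y = -2: RHS = -111 is not a perfect cube.
  y = 3: RHS = 449 is not a perfect cube.
  y = -3: RHS = -415 is not a perfect cube.
Continuing the search up to |y| = 45 finds no further solutions beyond those listed.
Collected solutions: (1, -1).

Solutions (with |y| ≤ 45): (1, -1).


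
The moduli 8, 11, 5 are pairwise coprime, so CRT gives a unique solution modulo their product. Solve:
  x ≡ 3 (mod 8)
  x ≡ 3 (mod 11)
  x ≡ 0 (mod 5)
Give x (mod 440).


Moduli 8, 11, 5 are pairwise coprime; by CRT there is a unique solution modulo M = 8 · 11 · 5 = 440.
Solve pairwise, accumulating the modulus:
  Start with x ≡ 3 (mod 8).
  Combine with x ≡ 3 (mod 11): since gcd(8, 11) = 1, we get a unique residue mod 88.
    Write x = 3 + 8·t and substitute into x ≡ 3 (mod 11): 8·t ≡ 3 − 3 = 0 (mod 11).
    The inverse of 8 mod 11 is 7 (since 8·7 = 56 = 5·11 + 1), so t ≡ 7·0 = 0 ≡ 0 (mod 11).
    Then x = 3 + 8·0 = 3, valid modulo lcm(8, 11) = 88: x ≡ 3 (mod 88).
  Combine with x ≡ 0 (mod 5): since gcd(88, 5) = 1, we get a unique residue mod 440.
    Write x = 3 + 88·t and substitute into x ≡ 0 (mod 5): 88·t ≡ 0 − 3 = -3 (mod 5).
    Reduce coefficients mod 5: 3·t ≡ 2 (mod 5).
    The inverse of 3 mod 5 is 2 (since 3·2 = 6 = 1·5 + 1), so t ≡ 2·2 = 4 ≡ 4 (mod 5).
    Then x = 3 + 88·4 = 355, valid modulo lcm(88, 5) = 440: x ≡ 355 (mod 440).
Verify: 355 mod 8 = 3 ✓, 355 mod 11 = 3 ✓, 355 mod 5 = 0 ✓.

x ≡ 355 (mod 440).


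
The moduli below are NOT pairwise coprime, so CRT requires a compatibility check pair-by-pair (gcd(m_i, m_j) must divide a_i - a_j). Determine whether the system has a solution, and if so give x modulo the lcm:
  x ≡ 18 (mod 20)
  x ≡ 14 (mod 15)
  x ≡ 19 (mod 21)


Moduli 20, 15, 21 are not pairwise coprime, so CRT works modulo lcm(m_i) when all pairwise compatibility conditions hold.
Pairwise compatibility: gcd(m_i, m_j) must divide a_i - a_j for every pair.
Merge one congruence at a time:
  Start: x ≡ 18 (mod 20).
  Combine with x ≡ 14 (mod 15): gcd(20, 15) = 5, and 14 - 18 = -4 is NOT divisible by 5.
    ⇒ system is inconsistent (no integer solution).

No solution (the system is inconsistent).


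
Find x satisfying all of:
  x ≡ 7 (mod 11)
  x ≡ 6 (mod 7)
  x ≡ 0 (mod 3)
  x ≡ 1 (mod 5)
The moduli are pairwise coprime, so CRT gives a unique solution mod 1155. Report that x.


Product of moduli M = 11 · 7 · 3 · 5 = 1155.
Merge one congruence at a time:
  Start: x ≡ 7 (mod 11).
  Combine with x ≡ 6 (mod 7); new modulus lcm = 77.
    Write x = 7 + 11·t and substitute into x ≡ 6 (mod 7): 11·t ≡ 6 − 7 = -1 (mod 7).
    Reduce coefficients mod 7: 4·t ≡ 6 (mod 7).
    The inverse of 4 mod 7 is 2 (since 4·2 = 8 = 1·7 + 1), so t ≡ 2·6 = 12 ≡ 5 (mod 7).
    Then x = 7 + 11·5 = 62, valid modulo lcm(11, 7) = 77: x ≡ 62 (mod 77).
  Combine with x ≡ 0 (mod 3); new modulus lcm = 231.
    Write x = 62 + 77·t and substitute into x ≡ 0 (mod 3): 77·t ≡ 0 − 62 = -62 (mod 3).
    Reduce coefficients mod 3: 2·t ≡ 1 (mod 3).
    The inverse of 2 mod 3 is 2 (since 2·2 = 4 = 1·3 + 1), so t ≡ 2·1 = 2 ≡ 2 (mod 3).
    Then x = 62 + 77·2 = 216, valid modulo lcm(77, 3) = 231: x ≡ 216 (mod 231).
  Combine with x ≡ 1 (mod 5); new modulus lcm = 1155.
    Write x = 216 + 231·t and substitute into x ≡ 1 (mod 5): 231·t ≡ 1 − 216 = -215 (mod 5).
    Reduce coefficients mod 5: 1·t ≡ 0 (mod 5).
    So t ≡ 0 (mod 5).
    Then x = 216 + 231·0 = 216, valid modulo lcm(231, 5) = 1155: x ≡ 216 (mod 1155).
Verify against each original: 216 mod 11 = 7, 216 mod 7 = 6, 216 mod 3 = 0, 216 mod 5 = 1.

x ≡ 216 (mod 1155).


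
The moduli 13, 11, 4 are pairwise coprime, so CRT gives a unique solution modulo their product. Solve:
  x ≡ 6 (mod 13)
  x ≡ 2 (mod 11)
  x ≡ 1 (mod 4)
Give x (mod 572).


Moduli 13, 11, 4 are pairwise coprime; by CRT there is a unique solution modulo M = 13 · 11 · 4 = 572.
Solve pairwise, accumulating the modulus:
  Start with x ≡ 6 (mod 13).
  Combine with x ≡ 2 (mod 11): since gcd(13, 11) = 1, we get a unique residue mod 143.
    Write x = 6 + 13·t and substitute into x ≡ 2 (mod 11): 13·t ≡ 2 − 6 = -4 (mod 11).
    Reduce coefficients mod 11: 2·t ≡ 7 (mod 11).
    The inverse of 2 mod 11 is 6 (since 2·6 = 12 = 1·11 + 1), so t ≡ 6·7 = 42 ≡ 9 (mod 11).
    Then x = 6 + 13·9 = 123, valid modulo lcm(13, 11) = 143: x ≡ 123 (mod 143).
  Combine with x ≡ 1 (mod 4): since gcd(143, 4) = 1, we get a unique residue mod 572.
    Write x = 123 + 143·t and substitute into x ≡ 1 (mod 4): 143·t ≡ 1 − 123 = -122 (mod 4).
    Reduce coefficients mod 4: 3·t ≡ 2 (mod 4).
    The inverse of 3 mod 4 is 3 (since 3·3 = 9 = 2·4 + 1), so t ≡ 3·2 = 6 ≡ 2 (mod 4).
    Then x = 123 + 143·2 = 409, valid modulo lcm(143, 4) = 572: x ≡ 409 (mod 572).
Verify: 409 mod 13 = 6 ✓, 409 mod 11 = 2 ✓, 409 mod 4 = 1 ✓.

x ≡ 409 (mod 572).


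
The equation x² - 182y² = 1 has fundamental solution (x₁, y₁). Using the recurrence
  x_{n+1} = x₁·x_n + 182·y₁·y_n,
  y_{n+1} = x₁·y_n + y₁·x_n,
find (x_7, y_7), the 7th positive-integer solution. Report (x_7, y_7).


Step 1: Find the fundamental solution (x₁, y₁) of x² - 182y² = 1.
  Expand √182 as a continued fraction. a₀ = ⌊√182⌋ = 13; iterate m_{k+1} = d_k·a_k − m_k, d_{k+1} = (182 − m_{k+1}²)/d_k, a_{k+1} = ⌊(a₀ + m_{k+1})/d_{k+1}⌋ (starting m₀ = 0, d₀ = 1), with convergents p_k = a_k·p_{k-1} + p_{k-2}, q_k = a_k·q_{k-1} + q_{k-2} (p₋₁ = 1, q₋₁ = 0):
  k = 0: a₀ = 13; p₀/q₀ = 13/1; p₀² − 182·q₀² = 169 − 182 = -13.
  k = 1: m = 13, d = 13, a = ⌊(13 + 13)/13⌋ = 2; p/q = (2·13 + 1)/(2·1 + 0) = 27/2; p² − 182·q² = 729 − 728 = 1.
  The first convergent with p² − 182·q² = 1 gives the fundamental solution (x₁, y₁) = (27, 2).
Step 2: Apply the recurrence (x_{n+1}, y_{n+1}) = (x₁x_n + 182y₁y_n, x₁y_n + y₁x_n) repeatedly.
  From (x_1, y_1) = (27, 2): x_2 = 27·27 + 182·2·2 = 1457; y_2 = 27·2 + 2·27 = 108.
  From (x_2, y_2) = (1457, 108): x_3 = 27·1457 + 182·2·108 = 78651; y_3 = 27·108 + 2·1457 = 5830.
  From (x_3, y_3) = (78651, 5830): x_4 = 27·78651 + 182·2·5830 = 4245697; y_4 = 27·5830 + 2·78651 = 314712.
  From (x_4, y_4) = (4245697, 314712): x_5 = 27·4245697 + 182·2·314712 = 229188987; y_5 = 27·314712 + 2·4245697 = 16988618.
  From (x_5, y_5) = (229188987, 16988618): x_6 = 27·229188987 + 182·2·16988618 = 12371959601; y_6 = 27·16988618 + 2·229188987 = 917070660.
  From (x_6, y_6) = (12371959601, 917070660): x_7 = 27·12371959601 + 182·2·917070660 = 667856629467; y_7 = 27·917070660 + 2·12371959601 = 49504827022.
Step 3: Verify x_7² - 182·y_7² = 446032477523021732704089 - 446032477523021732704088 = 1 (should be 1). ✓

(x_1, y_1) = (27, 2); (x_7, y_7) = (667856629467, 49504827022).


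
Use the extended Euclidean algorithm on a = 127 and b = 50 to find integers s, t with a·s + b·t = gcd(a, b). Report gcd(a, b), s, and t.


Euclidean algorithm on (127, 50) — divide until remainder is 0:
  127 = 2 · 50 + 27
  50 = 1 · 27 + 23
  27 = 1 · 23 + 4
  23 = 5 · 4 + 3
  4 = 1 · 3 + 1
  3 = 3 · 1 + 0
gcd(127, 50) = 1.
Track Bezout coefficients alongside the remainders: start with r₀ = 127 = a·1 + b·0 (s = 1, t = 0) and r₁ = 50 = a·0 + b·1 (s = 0, t = 1); each new remainder r_{k+1} = r_{k-1} − q_k·r_k inherits s_{k+1} = s_{k-1} − q_k·s_k, t_{k+1} = t_{k-1} − q_k·t_k, so r_k = a·s_k + b·t_k at every step:
  q = 2: r = 27, s = 1 − 2·0 = 1, t = 0 − 2·1 = -2  (check: 127·1 + 50·(-2) = 27)
  q = 1: r = 23, s = 0 − 1·1 = -1, t = 1 − 1·(-2) = 3  (check: 127·(-1) + 50·3 = 23)
  q = 1: r = 4, s = 1 − 1·(-1) = 2, t = -2 − 1·3 = -5  (check: 127·2 + 50·(-5) = 4)
  q = 5: r = 3, s = -1 − 5·2 = -11, t = 3 − 5·(-5) = 28  (check: 127·(-11) + 50·28 = 3)
  q = 1: r = 1, s = 2 − 1·(-11) = 13, t = -5 − 1·28 = -33  (check: 127·13 + 50·(-33) = 1)
The row with r = 1 (the gcd) gives the Bezout coefficients s = 13, t = -33.
Result: 127 · (13) + 50 · (-33) = 1.

gcd(127, 50) = 1; s = 13, t = -33 (check: 127·13 + 50·(-33) = 1).
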